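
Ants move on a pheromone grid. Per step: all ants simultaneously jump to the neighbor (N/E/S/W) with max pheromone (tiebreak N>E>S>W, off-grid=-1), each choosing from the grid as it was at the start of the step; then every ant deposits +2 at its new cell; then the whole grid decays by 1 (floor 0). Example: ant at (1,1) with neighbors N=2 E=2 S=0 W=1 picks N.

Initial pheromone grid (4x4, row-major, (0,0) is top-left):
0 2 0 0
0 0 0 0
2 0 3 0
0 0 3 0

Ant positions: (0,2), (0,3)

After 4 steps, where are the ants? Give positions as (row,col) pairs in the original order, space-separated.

Step 1: ant0:(0,2)->W->(0,1) | ant1:(0,3)->S->(1,3)
  grid max=3 at (0,1)
Step 2: ant0:(0,1)->E->(0,2) | ant1:(1,3)->N->(0,3)
  grid max=2 at (0,1)
Step 3: ant0:(0,2)->W->(0,1) | ant1:(0,3)->W->(0,2)
  grid max=3 at (0,1)
Step 4: ant0:(0,1)->E->(0,2) | ant1:(0,2)->W->(0,1)
  grid max=4 at (0,1)

(0,2) (0,1)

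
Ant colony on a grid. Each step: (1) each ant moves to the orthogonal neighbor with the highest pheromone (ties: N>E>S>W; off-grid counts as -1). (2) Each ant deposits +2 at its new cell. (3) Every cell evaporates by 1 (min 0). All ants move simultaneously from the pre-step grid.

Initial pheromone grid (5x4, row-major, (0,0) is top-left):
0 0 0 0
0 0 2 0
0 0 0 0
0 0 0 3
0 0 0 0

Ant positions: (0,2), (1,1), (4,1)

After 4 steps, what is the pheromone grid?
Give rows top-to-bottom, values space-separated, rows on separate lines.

After step 1: ants at (1,2),(1,2),(3,1)
  0 0 0 0
  0 0 5 0
  0 0 0 0
  0 1 0 2
  0 0 0 0
After step 2: ants at (0,2),(0,2),(2,1)
  0 0 3 0
  0 0 4 0
  0 1 0 0
  0 0 0 1
  0 0 0 0
After step 3: ants at (1,2),(1,2),(1,1)
  0 0 2 0
  0 1 7 0
  0 0 0 0
  0 0 0 0
  0 0 0 0
After step 4: ants at (0,2),(0,2),(1,2)
  0 0 5 0
  0 0 8 0
  0 0 0 0
  0 0 0 0
  0 0 0 0

0 0 5 0
0 0 8 0
0 0 0 0
0 0 0 0
0 0 0 0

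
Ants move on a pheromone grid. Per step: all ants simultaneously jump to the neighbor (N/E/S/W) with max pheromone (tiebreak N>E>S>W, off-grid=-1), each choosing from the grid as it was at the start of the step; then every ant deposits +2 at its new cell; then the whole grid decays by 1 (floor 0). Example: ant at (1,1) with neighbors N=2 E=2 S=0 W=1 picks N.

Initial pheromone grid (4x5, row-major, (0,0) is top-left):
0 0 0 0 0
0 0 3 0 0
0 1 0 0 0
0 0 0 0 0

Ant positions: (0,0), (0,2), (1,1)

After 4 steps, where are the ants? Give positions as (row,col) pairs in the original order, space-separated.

Step 1: ant0:(0,0)->E->(0,1) | ant1:(0,2)->S->(1,2) | ant2:(1,1)->E->(1,2)
  grid max=6 at (1,2)
Step 2: ant0:(0,1)->E->(0,2) | ant1:(1,2)->N->(0,2) | ant2:(1,2)->N->(0,2)
  grid max=5 at (0,2)
Step 3: ant0:(0,2)->S->(1,2) | ant1:(0,2)->S->(1,2) | ant2:(0,2)->S->(1,2)
  grid max=10 at (1,2)
Step 4: ant0:(1,2)->N->(0,2) | ant1:(1,2)->N->(0,2) | ant2:(1,2)->N->(0,2)
  grid max=9 at (0,2)

(0,2) (0,2) (0,2)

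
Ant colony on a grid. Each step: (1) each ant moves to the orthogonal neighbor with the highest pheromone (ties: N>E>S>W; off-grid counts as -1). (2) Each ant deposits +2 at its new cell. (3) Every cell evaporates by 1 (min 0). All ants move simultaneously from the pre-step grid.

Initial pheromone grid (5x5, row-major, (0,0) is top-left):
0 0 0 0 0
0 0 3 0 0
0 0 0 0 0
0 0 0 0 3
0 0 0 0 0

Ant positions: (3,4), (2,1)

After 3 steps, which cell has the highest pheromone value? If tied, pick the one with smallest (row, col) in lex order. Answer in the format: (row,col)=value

Answer: (1,2)=2

Derivation:
Step 1: ant0:(3,4)->N->(2,4) | ant1:(2,1)->N->(1,1)
  grid max=2 at (1,2)
Step 2: ant0:(2,4)->S->(3,4) | ant1:(1,1)->E->(1,2)
  grid max=3 at (1,2)
Step 3: ant0:(3,4)->N->(2,4) | ant1:(1,2)->N->(0,2)
  grid max=2 at (1,2)
Final grid:
  0 0 1 0 0
  0 0 2 0 0
  0 0 0 0 1
  0 0 0 0 2
  0 0 0 0 0
Max pheromone 2 at (1,2)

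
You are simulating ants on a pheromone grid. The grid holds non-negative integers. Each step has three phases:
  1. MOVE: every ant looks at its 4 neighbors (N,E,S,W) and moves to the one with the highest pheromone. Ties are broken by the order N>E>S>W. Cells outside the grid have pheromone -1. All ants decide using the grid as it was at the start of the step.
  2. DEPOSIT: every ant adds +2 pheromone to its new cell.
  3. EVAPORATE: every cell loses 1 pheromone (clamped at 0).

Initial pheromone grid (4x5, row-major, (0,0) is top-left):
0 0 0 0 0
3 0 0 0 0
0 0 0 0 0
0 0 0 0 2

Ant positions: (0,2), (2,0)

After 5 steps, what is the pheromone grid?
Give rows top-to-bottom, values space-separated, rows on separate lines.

After step 1: ants at (0,3),(1,0)
  0 0 0 1 0
  4 0 0 0 0
  0 0 0 0 0
  0 0 0 0 1
After step 2: ants at (0,4),(0,0)
  1 0 0 0 1
  3 0 0 0 0
  0 0 0 0 0
  0 0 0 0 0
After step 3: ants at (1,4),(1,0)
  0 0 0 0 0
  4 0 0 0 1
  0 0 0 0 0
  0 0 0 0 0
After step 4: ants at (0,4),(0,0)
  1 0 0 0 1
  3 0 0 0 0
  0 0 0 0 0
  0 0 0 0 0
After step 5: ants at (1,4),(1,0)
  0 0 0 0 0
  4 0 0 0 1
  0 0 0 0 0
  0 0 0 0 0

0 0 0 0 0
4 0 0 0 1
0 0 0 0 0
0 0 0 0 0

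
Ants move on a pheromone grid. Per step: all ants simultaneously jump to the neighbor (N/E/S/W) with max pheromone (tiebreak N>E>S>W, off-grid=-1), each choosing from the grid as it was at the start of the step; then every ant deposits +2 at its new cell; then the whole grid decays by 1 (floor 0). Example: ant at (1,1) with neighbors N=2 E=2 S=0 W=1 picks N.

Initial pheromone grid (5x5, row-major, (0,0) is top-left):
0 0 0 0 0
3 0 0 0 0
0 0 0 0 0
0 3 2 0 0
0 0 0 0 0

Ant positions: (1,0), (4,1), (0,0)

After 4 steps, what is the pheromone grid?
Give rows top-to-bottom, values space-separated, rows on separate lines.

After step 1: ants at (0,0),(3,1),(1,0)
  1 0 0 0 0
  4 0 0 0 0
  0 0 0 0 0
  0 4 1 0 0
  0 0 0 0 0
After step 2: ants at (1,0),(3,2),(0,0)
  2 0 0 0 0
  5 0 0 0 0
  0 0 0 0 0
  0 3 2 0 0
  0 0 0 0 0
After step 3: ants at (0,0),(3,1),(1,0)
  3 0 0 0 0
  6 0 0 0 0
  0 0 0 0 0
  0 4 1 0 0
  0 0 0 0 0
After step 4: ants at (1,0),(3,2),(0,0)
  4 0 0 0 0
  7 0 0 0 0
  0 0 0 0 0
  0 3 2 0 0
  0 0 0 0 0

4 0 0 0 0
7 0 0 0 0
0 0 0 0 0
0 3 2 0 0
0 0 0 0 0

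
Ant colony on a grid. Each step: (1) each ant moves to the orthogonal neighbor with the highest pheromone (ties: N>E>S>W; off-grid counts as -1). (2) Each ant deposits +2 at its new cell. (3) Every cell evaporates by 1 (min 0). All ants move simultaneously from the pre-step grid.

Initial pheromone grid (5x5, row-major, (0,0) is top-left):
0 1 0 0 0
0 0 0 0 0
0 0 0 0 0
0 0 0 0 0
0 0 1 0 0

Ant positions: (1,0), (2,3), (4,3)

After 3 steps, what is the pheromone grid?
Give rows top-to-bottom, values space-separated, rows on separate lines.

After step 1: ants at (0,0),(1,3),(4,2)
  1 0 0 0 0
  0 0 0 1 0
  0 0 0 0 0
  0 0 0 0 0
  0 0 2 0 0
After step 2: ants at (0,1),(0,3),(3,2)
  0 1 0 1 0
  0 0 0 0 0
  0 0 0 0 0
  0 0 1 0 0
  0 0 1 0 0
After step 3: ants at (0,2),(0,4),(4,2)
  0 0 1 0 1
  0 0 0 0 0
  0 0 0 0 0
  0 0 0 0 0
  0 0 2 0 0

0 0 1 0 1
0 0 0 0 0
0 0 0 0 0
0 0 0 0 0
0 0 2 0 0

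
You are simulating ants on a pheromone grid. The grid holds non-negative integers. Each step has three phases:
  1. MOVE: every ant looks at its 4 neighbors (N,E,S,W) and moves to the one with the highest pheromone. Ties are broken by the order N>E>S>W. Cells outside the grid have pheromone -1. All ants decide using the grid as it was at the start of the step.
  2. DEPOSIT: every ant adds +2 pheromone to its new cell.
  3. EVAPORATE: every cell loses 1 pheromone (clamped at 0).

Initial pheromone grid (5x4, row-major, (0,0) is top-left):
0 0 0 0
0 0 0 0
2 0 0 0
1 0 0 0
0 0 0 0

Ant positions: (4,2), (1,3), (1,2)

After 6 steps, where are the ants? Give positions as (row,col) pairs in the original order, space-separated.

Step 1: ant0:(4,2)->N->(3,2) | ant1:(1,3)->N->(0,3) | ant2:(1,2)->N->(0,2)
  grid max=1 at (0,2)
Step 2: ant0:(3,2)->N->(2,2) | ant1:(0,3)->W->(0,2) | ant2:(0,2)->E->(0,3)
  grid max=2 at (0,2)
Step 3: ant0:(2,2)->N->(1,2) | ant1:(0,2)->E->(0,3) | ant2:(0,3)->W->(0,2)
  grid max=3 at (0,2)
Step 4: ant0:(1,2)->N->(0,2) | ant1:(0,3)->W->(0,2) | ant2:(0,2)->E->(0,3)
  grid max=6 at (0,2)
Step 5: ant0:(0,2)->E->(0,3) | ant1:(0,2)->E->(0,3) | ant2:(0,3)->W->(0,2)
  grid max=7 at (0,2)
Step 6: ant0:(0,3)->W->(0,2) | ant1:(0,3)->W->(0,2) | ant2:(0,2)->E->(0,3)
  grid max=10 at (0,2)

(0,2) (0,2) (0,3)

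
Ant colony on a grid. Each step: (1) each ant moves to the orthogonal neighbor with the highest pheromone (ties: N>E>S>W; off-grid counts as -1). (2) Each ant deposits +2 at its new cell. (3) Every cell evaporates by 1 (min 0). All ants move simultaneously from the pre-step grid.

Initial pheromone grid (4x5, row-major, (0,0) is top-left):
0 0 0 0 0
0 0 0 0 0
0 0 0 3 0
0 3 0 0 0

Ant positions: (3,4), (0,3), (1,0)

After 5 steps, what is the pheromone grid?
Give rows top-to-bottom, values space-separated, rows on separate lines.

After step 1: ants at (2,4),(0,4),(0,0)
  1 0 0 0 1
  0 0 0 0 0
  0 0 0 2 1
  0 2 0 0 0
After step 2: ants at (2,3),(1,4),(0,1)
  0 1 0 0 0
  0 0 0 0 1
  0 0 0 3 0
  0 1 0 0 0
After step 3: ants at (1,3),(0,4),(0,2)
  0 0 1 0 1
  0 0 0 1 0
  0 0 0 2 0
  0 0 0 0 0
After step 4: ants at (2,3),(1,4),(0,3)
  0 0 0 1 0
  0 0 0 0 1
  0 0 0 3 0
  0 0 0 0 0
After step 5: ants at (1,3),(0,4),(0,4)
  0 0 0 0 3
  0 0 0 1 0
  0 0 0 2 0
  0 0 0 0 0

0 0 0 0 3
0 0 0 1 0
0 0 0 2 0
0 0 0 0 0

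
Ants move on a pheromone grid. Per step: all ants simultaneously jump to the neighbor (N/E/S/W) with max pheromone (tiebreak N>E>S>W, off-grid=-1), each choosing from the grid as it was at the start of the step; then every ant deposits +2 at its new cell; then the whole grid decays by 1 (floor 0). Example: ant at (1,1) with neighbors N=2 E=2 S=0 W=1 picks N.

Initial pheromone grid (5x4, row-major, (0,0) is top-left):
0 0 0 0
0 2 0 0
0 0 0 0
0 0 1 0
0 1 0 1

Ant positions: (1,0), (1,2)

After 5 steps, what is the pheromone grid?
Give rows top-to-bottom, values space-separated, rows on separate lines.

After step 1: ants at (1,1),(1,1)
  0 0 0 0
  0 5 0 0
  0 0 0 0
  0 0 0 0
  0 0 0 0
After step 2: ants at (0,1),(0,1)
  0 3 0 0
  0 4 0 0
  0 0 0 0
  0 0 0 0
  0 0 0 0
After step 3: ants at (1,1),(1,1)
  0 2 0 0
  0 7 0 0
  0 0 0 0
  0 0 0 0
  0 0 0 0
After step 4: ants at (0,1),(0,1)
  0 5 0 0
  0 6 0 0
  0 0 0 0
  0 0 0 0
  0 0 0 0
After step 5: ants at (1,1),(1,1)
  0 4 0 0
  0 9 0 0
  0 0 0 0
  0 0 0 0
  0 0 0 0

0 4 0 0
0 9 0 0
0 0 0 0
0 0 0 0
0 0 0 0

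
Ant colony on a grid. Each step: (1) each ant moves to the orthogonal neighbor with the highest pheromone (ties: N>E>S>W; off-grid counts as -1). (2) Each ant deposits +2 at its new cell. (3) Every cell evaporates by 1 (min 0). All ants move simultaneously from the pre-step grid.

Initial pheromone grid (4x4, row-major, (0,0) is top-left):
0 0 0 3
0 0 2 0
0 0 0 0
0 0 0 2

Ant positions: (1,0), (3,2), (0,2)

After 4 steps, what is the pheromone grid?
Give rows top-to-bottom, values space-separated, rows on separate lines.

After step 1: ants at (0,0),(3,3),(0,3)
  1 0 0 4
  0 0 1 0
  0 0 0 0
  0 0 0 3
After step 2: ants at (0,1),(2,3),(1,3)
  0 1 0 3
  0 0 0 1
  0 0 0 1
  0 0 0 2
After step 3: ants at (0,2),(3,3),(0,3)
  0 0 1 4
  0 0 0 0
  0 0 0 0
  0 0 0 3
After step 4: ants at (0,3),(2,3),(0,2)
  0 0 2 5
  0 0 0 0
  0 0 0 1
  0 0 0 2

0 0 2 5
0 0 0 0
0 0 0 1
0 0 0 2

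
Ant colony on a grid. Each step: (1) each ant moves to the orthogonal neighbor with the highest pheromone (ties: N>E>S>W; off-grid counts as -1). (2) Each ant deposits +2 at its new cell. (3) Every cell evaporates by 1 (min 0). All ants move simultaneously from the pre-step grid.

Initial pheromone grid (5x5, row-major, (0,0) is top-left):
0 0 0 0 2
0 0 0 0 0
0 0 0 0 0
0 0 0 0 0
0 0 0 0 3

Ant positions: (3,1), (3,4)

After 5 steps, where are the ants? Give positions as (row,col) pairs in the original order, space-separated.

Step 1: ant0:(3,1)->N->(2,1) | ant1:(3,4)->S->(4,4)
  grid max=4 at (4,4)
Step 2: ant0:(2,1)->N->(1,1) | ant1:(4,4)->N->(3,4)
  grid max=3 at (4,4)
Step 3: ant0:(1,1)->N->(0,1) | ant1:(3,4)->S->(4,4)
  grid max=4 at (4,4)
Step 4: ant0:(0,1)->E->(0,2) | ant1:(4,4)->N->(3,4)
  grid max=3 at (4,4)
Step 5: ant0:(0,2)->E->(0,3) | ant1:(3,4)->S->(4,4)
  grid max=4 at (4,4)

(0,3) (4,4)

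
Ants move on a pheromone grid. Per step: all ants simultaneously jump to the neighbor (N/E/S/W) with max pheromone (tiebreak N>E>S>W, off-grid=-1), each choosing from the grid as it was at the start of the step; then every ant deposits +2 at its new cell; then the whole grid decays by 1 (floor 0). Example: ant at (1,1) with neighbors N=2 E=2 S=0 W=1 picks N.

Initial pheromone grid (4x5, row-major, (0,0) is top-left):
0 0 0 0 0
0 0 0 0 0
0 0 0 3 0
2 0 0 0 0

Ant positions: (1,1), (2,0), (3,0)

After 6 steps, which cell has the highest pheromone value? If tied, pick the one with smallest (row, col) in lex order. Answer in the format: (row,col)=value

Answer: (3,0)=8

Derivation:
Step 1: ant0:(1,1)->N->(0,1) | ant1:(2,0)->S->(3,0) | ant2:(3,0)->N->(2,0)
  grid max=3 at (3,0)
Step 2: ant0:(0,1)->E->(0,2) | ant1:(3,0)->N->(2,0) | ant2:(2,0)->S->(3,0)
  grid max=4 at (3,0)
Step 3: ant0:(0,2)->E->(0,3) | ant1:(2,0)->S->(3,0) | ant2:(3,0)->N->(2,0)
  grid max=5 at (3,0)
Step 4: ant0:(0,3)->E->(0,4) | ant1:(3,0)->N->(2,0) | ant2:(2,0)->S->(3,0)
  grid max=6 at (3,0)
Step 5: ant0:(0,4)->S->(1,4) | ant1:(2,0)->S->(3,0) | ant2:(3,0)->N->(2,0)
  grid max=7 at (3,0)
Step 6: ant0:(1,4)->N->(0,4) | ant1:(3,0)->N->(2,0) | ant2:(2,0)->S->(3,0)
  grid max=8 at (3,0)
Final grid:
  0 0 0 0 1
  0 0 0 0 0
  6 0 0 0 0
  8 0 0 0 0
Max pheromone 8 at (3,0)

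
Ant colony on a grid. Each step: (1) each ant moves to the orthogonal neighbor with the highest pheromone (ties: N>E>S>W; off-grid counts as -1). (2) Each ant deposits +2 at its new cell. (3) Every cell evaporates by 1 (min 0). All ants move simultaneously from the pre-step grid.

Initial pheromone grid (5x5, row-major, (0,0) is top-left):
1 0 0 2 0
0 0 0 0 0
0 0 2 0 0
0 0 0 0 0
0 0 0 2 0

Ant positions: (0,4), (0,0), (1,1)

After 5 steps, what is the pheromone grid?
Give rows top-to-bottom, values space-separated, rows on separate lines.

After step 1: ants at (0,3),(0,1),(0,1)
  0 3 0 3 0
  0 0 0 0 0
  0 0 1 0 0
  0 0 0 0 0
  0 0 0 1 0
After step 2: ants at (0,4),(0,2),(0,2)
  0 2 3 2 1
  0 0 0 0 0
  0 0 0 0 0
  0 0 0 0 0
  0 0 0 0 0
After step 3: ants at (0,3),(0,3),(0,3)
  0 1 2 7 0
  0 0 0 0 0
  0 0 0 0 0
  0 0 0 0 0
  0 0 0 0 0
After step 4: ants at (0,2),(0,2),(0,2)
  0 0 7 6 0
  0 0 0 0 0
  0 0 0 0 0
  0 0 0 0 0
  0 0 0 0 0
After step 5: ants at (0,3),(0,3),(0,3)
  0 0 6 11 0
  0 0 0 0 0
  0 0 0 0 0
  0 0 0 0 0
  0 0 0 0 0

0 0 6 11 0
0 0 0 0 0
0 0 0 0 0
0 0 0 0 0
0 0 0 0 0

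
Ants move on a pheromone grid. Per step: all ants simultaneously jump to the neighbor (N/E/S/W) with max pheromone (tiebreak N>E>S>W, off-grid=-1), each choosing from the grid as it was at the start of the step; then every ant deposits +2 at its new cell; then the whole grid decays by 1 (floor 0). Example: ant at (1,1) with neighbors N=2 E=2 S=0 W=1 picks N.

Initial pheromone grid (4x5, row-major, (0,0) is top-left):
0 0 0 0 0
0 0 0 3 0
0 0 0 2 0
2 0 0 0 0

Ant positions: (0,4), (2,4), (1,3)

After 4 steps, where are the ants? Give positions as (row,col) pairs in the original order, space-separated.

Step 1: ant0:(0,4)->S->(1,4) | ant1:(2,4)->W->(2,3) | ant2:(1,3)->S->(2,3)
  grid max=5 at (2,3)
Step 2: ant0:(1,4)->W->(1,3) | ant1:(2,3)->N->(1,3) | ant2:(2,3)->N->(1,3)
  grid max=7 at (1,3)
Step 3: ant0:(1,3)->S->(2,3) | ant1:(1,3)->S->(2,3) | ant2:(1,3)->S->(2,3)
  grid max=9 at (2,3)
Step 4: ant0:(2,3)->N->(1,3) | ant1:(2,3)->N->(1,3) | ant2:(2,3)->N->(1,3)
  grid max=11 at (1,3)

(1,3) (1,3) (1,3)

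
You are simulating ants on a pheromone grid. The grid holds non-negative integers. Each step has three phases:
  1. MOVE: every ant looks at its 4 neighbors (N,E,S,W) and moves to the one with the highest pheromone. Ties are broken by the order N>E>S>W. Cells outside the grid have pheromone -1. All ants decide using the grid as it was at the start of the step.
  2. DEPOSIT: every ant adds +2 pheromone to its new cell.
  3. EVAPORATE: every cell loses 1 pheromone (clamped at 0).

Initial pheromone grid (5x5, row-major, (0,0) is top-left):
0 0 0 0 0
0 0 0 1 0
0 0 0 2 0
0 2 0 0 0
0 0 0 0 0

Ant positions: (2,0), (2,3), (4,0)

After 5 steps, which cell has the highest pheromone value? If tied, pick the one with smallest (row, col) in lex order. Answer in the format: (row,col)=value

Answer: (1,3)=2

Derivation:
Step 1: ant0:(2,0)->N->(1,0) | ant1:(2,3)->N->(1,3) | ant2:(4,0)->N->(3,0)
  grid max=2 at (1,3)
Step 2: ant0:(1,0)->N->(0,0) | ant1:(1,3)->S->(2,3) | ant2:(3,0)->E->(3,1)
  grid max=2 at (2,3)
Step 3: ant0:(0,0)->E->(0,1) | ant1:(2,3)->N->(1,3) | ant2:(3,1)->N->(2,1)
  grid max=2 at (1,3)
Step 4: ant0:(0,1)->E->(0,2) | ant1:(1,3)->S->(2,3) | ant2:(2,1)->S->(3,1)
  grid max=2 at (2,3)
Step 5: ant0:(0,2)->E->(0,3) | ant1:(2,3)->N->(1,3) | ant2:(3,1)->N->(2,1)
  grid max=2 at (1,3)
Final grid:
  0 0 0 1 0
  0 0 0 2 0
  0 1 0 1 0
  0 1 0 0 0
  0 0 0 0 0
Max pheromone 2 at (1,3)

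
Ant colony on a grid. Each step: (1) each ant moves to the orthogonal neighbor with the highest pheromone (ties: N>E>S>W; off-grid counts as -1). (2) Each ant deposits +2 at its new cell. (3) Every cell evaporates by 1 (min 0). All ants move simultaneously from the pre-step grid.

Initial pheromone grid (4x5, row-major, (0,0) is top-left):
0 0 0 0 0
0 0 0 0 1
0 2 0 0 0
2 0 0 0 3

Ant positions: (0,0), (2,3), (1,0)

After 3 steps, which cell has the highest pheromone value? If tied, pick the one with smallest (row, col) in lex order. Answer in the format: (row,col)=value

Step 1: ant0:(0,0)->E->(0,1) | ant1:(2,3)->N->(1,3) | ant2:(1,0)->N->(0,0)
  grid max=2 at (3,4)
Step 2: ant0:(0,1)->W->(0,0) | ant1:(1,3)->N->(0,3) | ant2:(0,0)->E->(0,1)
  grid max=2 at (0,0)
Step 3: ant0:(0,0)->E->(0,1) | ant1:(0,3)->E->(0,4) | ant2:(0,1)->W->(0,0)
  grid max=3 at (0,0)
Final grid:
  3 3 0 0 1
  0 0 0 0 0
  0 0 0 0 0
  0 0 0 0 0
Max pheromone 3 at (0,0)

Answer: (0,0)=3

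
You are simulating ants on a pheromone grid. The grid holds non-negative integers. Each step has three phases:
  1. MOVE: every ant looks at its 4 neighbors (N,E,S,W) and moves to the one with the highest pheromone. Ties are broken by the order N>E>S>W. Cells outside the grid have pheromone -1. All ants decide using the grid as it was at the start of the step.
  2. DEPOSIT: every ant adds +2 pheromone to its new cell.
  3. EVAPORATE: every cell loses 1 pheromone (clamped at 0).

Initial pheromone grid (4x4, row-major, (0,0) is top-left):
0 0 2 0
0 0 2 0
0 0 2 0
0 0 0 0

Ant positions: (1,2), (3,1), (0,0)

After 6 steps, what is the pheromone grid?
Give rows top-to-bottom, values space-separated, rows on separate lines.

After step 1: ants at (0,2),(2,1),(0,1)
  0 1 3 0
  0 0 1 0
  0 1 1 0
  0 0 0 0
After step 2: ants at (1,2),(2,2),(0,2)
  0 0 4 0
  0 0 2 0
  0 0 2 0
  0 0 0 0
After step 3: ants at (0,2),(1,2),(1,2)
  0 0 5 0
  0 0 5 0
  0 0 1 0
  0 0 0 0
After step 4: ants at (1,2),(0,2),(0,2)
  0 0 8 0
  0 0 6 0
  0 0 0 0
  0 0 0 0
After step 5: ants at (0,2),(1,2),(1,2)
  0 0 9 0
  0 0 9 0
  0 0 0 0
  0 0 0 0
After step 6: ants at (1,2),(0,2),(0,2)
  0 0 12 0
  0 0 10 0
  0 0 0 0
  0 0 0 0

0 0 12 0
0 0 10 0
0 0 0 0
0 0 0 0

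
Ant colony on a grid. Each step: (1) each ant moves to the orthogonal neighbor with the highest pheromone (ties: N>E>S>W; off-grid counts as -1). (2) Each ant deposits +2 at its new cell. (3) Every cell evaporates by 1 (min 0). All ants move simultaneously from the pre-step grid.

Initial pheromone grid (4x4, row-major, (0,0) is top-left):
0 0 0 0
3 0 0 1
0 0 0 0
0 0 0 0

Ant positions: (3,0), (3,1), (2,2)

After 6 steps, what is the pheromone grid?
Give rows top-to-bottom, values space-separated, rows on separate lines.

After step 1: ants at (2,0),(2,1),(1,2)
  0 0 0 0
  2 0 1 0
  1 1 0 0
  0 0 0 0
After step 2: ants at (1,0),(2,0),(0,2)
  0 0 1 0
  3 0 0 0
  2 0 0 0
  0 0 0 0
After step 3: ants at (2,0),(1,0),(0,3)
  0 0 0 1
  4 0 0 0
  3 0 0 0
  0 0 0 0
After step 4: ants at (1,0),(2,0),(1,3)
  0 0 0 0
  5 0 0 1
  4 0 0 0
  0 0 0 0
After step 5: ants at (2,0),(1,0),(0,3)
  0 0 0 1
  6 0 0 0
  5 0 0 0
  0 0 0 0
After step 6: ants at (1,0),(2,0),(1,3)
  0 0 0 0
  7 0 0 1
  6 0 0 0
  0 0 0 0

0 0 0 0
7 0 0 1
6 0 0 0
0 0 0 0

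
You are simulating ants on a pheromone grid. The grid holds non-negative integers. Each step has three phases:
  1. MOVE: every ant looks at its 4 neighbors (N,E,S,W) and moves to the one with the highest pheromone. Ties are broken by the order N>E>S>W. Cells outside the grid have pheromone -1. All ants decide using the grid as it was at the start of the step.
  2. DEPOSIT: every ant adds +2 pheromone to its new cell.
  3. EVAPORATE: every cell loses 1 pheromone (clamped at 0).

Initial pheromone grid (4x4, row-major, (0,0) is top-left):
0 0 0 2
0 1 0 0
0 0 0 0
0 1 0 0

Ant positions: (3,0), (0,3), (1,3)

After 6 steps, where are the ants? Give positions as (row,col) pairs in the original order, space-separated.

Step 1: ant0:(3,0)->E->(3,1) | ant1:(0,3)->S->(1,3) | ant2:(1,3)->N->(0,3)
  grid max=3 at (0,3)
Step 2: ant0:(3,1)->N->(2,1) | ant1:(1,3)->N->(0,3) | ant2:(0,3)->S->(1,3)
  grid max=4 at (0,3)
Step 3: ant0:(2,1)->S->(3,1) | ant1:(0,3)->S->(1,3) | ant2:(1,3)->N->(0,3)
  grid max=5 at (0,3)
Step 4: ant0:(3,1)->N->(2,1) | ant1:(1,3)->N->(0,3) | ant2:(0,3)->S->(1,3)
  grid max=6 at (0,3)
Step 5: ant0:(2,1)->S->(3,1) | ant1:(0,3)->S->(1,3) | ant2:(1,3)->N->(0,3)
  grid max=7 at (0,3)
Step 6: ant0:(3,1)->N->(2,1) | ant1:(1,3)->N->(0,3) | ant2:(0,3)->S->(1,3)
  grid max=8 at (0,3)

(2,1) (0,3) (1,3)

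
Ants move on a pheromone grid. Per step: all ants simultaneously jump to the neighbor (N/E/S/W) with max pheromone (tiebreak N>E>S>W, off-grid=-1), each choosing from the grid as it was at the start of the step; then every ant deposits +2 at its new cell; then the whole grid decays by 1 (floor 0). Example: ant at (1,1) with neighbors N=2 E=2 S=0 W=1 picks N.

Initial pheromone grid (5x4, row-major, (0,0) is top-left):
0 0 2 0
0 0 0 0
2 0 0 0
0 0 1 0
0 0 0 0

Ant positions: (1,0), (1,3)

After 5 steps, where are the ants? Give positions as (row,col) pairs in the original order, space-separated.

Step 1: ant0:(1,0)->S->(2,0) | ant1:(1,3)->N->(0,3)
  grid max=3 at (2,0)
Step 2: ant0:(2,0)->N->(1,0) | ant1:(0,3)->W->(0,2)
  grid max=2 at (0,2)
Step 3: ant0:(1,0)->S->(2,0) | ant1:(0,2)->E->(0,3)
  grid max=3 at (2,0)
Step 4: ant0:(2,0)->N->(1,0) | ant1:(0,3)->W->(0,2)
  grid max=2 at (0,2)
Step 5: ant0:(1,0)->S->(2,0) | ant1:(0,2)->E->(0,3)
  grid max=3 at (2,0)

(2,0) (0,3)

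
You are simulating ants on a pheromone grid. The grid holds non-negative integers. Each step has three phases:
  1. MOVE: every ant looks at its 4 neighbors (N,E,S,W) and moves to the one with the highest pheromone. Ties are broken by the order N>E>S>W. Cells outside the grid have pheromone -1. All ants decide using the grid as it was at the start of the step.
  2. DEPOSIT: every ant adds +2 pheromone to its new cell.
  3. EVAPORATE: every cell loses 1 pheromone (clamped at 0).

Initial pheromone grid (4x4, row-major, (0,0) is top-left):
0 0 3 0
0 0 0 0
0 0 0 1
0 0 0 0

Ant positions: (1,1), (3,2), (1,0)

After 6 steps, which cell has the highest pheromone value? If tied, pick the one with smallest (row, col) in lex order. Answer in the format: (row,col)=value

Step 1: ant0:(1,1)->N->(0,1) | ant1:(3,2)->N->(2,2) | ant2:(1,0)->N->(0,0)
  grid max=2 at (0,2)
Step 2: ant0:(0,1)->E->(0,2) | ant1:(2,2)->N->(1,2) | ant2:(0,0)->E->(0,1)
  grid max=3 at (0,2)
Step 3: ant0:(0,2)->W->(0,1) | ant1:(1,2)->N->(0,2) | ant2:(0,1)->E->(0,2)
  grid max=6 at (0,2)
Step 4: ant0:(0,1)->E->(0,2) | ant1:(0,2)->W->(0,1) | ant2:(0,2)->W->(0,1)
  grid max=7 at (0,2)
Step 5: ant0:(0,2)->W->(0,1) | ant1:(0,1)->E->(0,2) | ant2:(0,1)->E->(0,2)
  grid max=10 at (0,2)
Step 6: ant0:(0,1)->E->(0,2) | ant1:(0,2)->W->(0,1) | ant2:(0,2)->W->(0,1)
  grid max=11 at (0,2)
Final grid:
  0 10 11 0
  0 0 0 0
  0 0 0 0
  0 0 0 0
Max pheromone 11 at (0,2)

Answer: (0,2)=11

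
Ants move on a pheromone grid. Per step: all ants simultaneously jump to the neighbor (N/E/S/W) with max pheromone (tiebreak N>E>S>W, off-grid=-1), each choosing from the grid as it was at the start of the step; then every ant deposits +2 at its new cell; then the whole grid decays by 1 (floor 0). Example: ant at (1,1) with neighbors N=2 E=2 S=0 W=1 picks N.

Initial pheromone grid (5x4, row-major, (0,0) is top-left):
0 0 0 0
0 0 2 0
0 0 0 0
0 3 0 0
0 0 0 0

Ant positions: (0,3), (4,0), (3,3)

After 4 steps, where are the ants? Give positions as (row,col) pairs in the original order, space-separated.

Step 1: ant0:(0,3)->S->(1,3) | ant1:(4,0)->N->(3,0) | ant2:(3,3)->N->(2,3)
  grid max=2 at (3,1)
Step 2: ant0:(1,3)->S->(2,3) | ant1:(3,0)->E->(3,1) | ant2:(2,3)->N->(1,3)
  grid max=3 at (3,1)
Step 3: ant0:(2,3)->N->(1,3) | ant1:(3,1)->N->(2,1) | ant2:(1,3)->S->(2,3)
  grid max=3 at (1,3)
Step 4: ant0:(1,3)->S->(2,3) | ant1:(2,1)->S->(3,1) | ant2:(2,3)->N->(1,3)
  grid max=4 at (1,3)

(2,3) (3,1) (1,3)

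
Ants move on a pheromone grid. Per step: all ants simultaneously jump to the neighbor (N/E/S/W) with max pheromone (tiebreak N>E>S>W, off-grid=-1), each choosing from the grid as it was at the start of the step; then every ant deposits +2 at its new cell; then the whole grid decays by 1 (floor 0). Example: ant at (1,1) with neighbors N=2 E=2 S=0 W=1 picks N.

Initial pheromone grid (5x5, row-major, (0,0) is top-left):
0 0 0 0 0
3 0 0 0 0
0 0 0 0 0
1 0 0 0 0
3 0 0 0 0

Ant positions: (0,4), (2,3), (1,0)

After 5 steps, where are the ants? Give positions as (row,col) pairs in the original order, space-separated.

Step 1: ant0:(0,4)->S->(1,4) | ant1:(2,3)->N->(1,3) | ant2:(1,0)->N->(0,0)
  grid max=2 at (1,0)
Step 2: ant0:(1,4)->W->(1,3) | ant1:(1,3)->E->(1,4) | ant2:(0,0)->S->(1,0)
  grid max=3 at (1,0)
Step 3: ant0:(1,3)->E->(1,4) | ant1:(1,4)->W->(1,3) | ant2:(1,0)->N->(0,0)
  grid max=3 at (1,3)
Step 4: ant0:(1,4)->W->(1,3) | ant1:(1,3)->E->(1,4) | ant2:(0,0)->S->(1,0)
  grid max=4 at (1,3)
Step 5: ant0:(1,3)->E->(1,4) | ant1:(1,4)->W->(1,3) | ant2:(1,0)->N->(0,0)
  grid max=5 at (1,3)

(1,4) (1,3) (0,0)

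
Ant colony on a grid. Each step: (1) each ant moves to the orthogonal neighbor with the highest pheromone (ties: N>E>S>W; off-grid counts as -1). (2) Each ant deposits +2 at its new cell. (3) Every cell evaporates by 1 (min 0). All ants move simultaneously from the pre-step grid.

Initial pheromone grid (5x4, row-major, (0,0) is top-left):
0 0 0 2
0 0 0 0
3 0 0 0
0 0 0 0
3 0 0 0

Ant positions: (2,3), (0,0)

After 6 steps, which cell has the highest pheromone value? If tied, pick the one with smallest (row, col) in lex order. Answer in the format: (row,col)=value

Answer: (0,3)=6

Derivation:
Step 1: ant0:(2,3)->N->(1,3) | ant1:(0,0)->E->(0,1)
  grid max=2 at (2,0)
Step 2: ant0:(1,3)->N->(0,3) | ant1:(0,1)->E->(0,2)
  grid max=2 at (0,3)
Step 3: ant0:(0,3)->W->(0,2) | ant1:(0,2)->E->(0,3)
  grid max=3 at (0,3)
Step 4: ant0:(0,2)->E->(0,3) | ant1:(0,3)->W->(0,2)
  grid max=4 at (0,3)
Step 5: ant0:(0,3)->W->(0,2) | ant1:(0,2)->E->(0,3)
  grid max=5 at (0,3)
Step 6: ant0:(0,2)->E->(0,3) | ant1:(0,3)->W->(0,2)
  grid max=6 at (0,3)
Final grid:
  0 0 5 6
  0 0 0 0
  0 0 0 0
  0 0 0 0
  0 0 0 0
Max pheromone 6 at (0,3)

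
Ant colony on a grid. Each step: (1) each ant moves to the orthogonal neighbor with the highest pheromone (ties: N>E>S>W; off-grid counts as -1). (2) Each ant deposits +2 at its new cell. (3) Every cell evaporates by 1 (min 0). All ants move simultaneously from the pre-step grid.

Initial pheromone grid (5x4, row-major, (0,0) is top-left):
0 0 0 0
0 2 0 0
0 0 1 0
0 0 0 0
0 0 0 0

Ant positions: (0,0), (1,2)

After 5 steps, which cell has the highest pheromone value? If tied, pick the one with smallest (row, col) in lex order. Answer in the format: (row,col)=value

Step 1: ant0:(0,0)->E->(0,1) | ant1:(1,2)->W->(1,1)
  grid max=3 at (1,1)
Step 2: ant0:(0,1)->S->(1,1) | ant1:(1,1)->N->(0,1)
  grid max=4 at (1,1)
Step 3: ant0:(1,1)->N->(0,1) | ant1:(0,1)->S->(1,1)
  grid max=5 at (1,1)
Step 4: ant0:(0,1)->S->(1,1) | ant1:(1,1)->N->(0,1)
  grid max=6 at (1,1)
Step 5: ant0:(1,1)->N->(0,1) | ant1:(0,1)->S->(1,1)
  grid max=7 at (1,1)
Final grid:
  0 5 0 0
  0 7 0 0
  0 0 0 0
  0 0 0 0
  0 0 0 0
Max pheromone 7 at (1,1)

Answer: (1,1)=7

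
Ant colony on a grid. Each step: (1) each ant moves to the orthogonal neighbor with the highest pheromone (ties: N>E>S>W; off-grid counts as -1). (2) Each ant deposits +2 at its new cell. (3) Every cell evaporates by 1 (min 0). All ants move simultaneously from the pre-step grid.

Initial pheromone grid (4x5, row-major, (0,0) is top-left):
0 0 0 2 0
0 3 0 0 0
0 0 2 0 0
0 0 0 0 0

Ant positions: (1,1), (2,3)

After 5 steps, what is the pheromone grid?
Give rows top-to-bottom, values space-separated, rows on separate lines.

After step 1: ants at (0,1),(2,2)
  0 1 0 1 0
  0 2 0 0 0
  0 0 3 0 0
  0 0 0 0 0
After step 2: ants at (1,1),(1,2)
  0 0 0 0 0
  0 3 1 0 0
  0 0 2 0 0
  0 0 0 0 0
After step 3: ants at (1,2),(1,1)
  0 0 0 0 0
  0 4 2 0 0
  0 0 1 0 0
  0 0 0 0 0
After step 4: ants at (1,1),(1,2)
  0 0 0 0 0
  0 5 3 0 0
  0 0 0 0 0
  0 0 0 0 0
After step 5: ants at (1,2),(1,1)
  0 0 0 0 0
  0 6 4 0 0
  0 0 0 0 0
  0 0 0 0 0

0 0 0 0 0
0 6 4 0 0
0 0 0 0 0
0 0 0 0 0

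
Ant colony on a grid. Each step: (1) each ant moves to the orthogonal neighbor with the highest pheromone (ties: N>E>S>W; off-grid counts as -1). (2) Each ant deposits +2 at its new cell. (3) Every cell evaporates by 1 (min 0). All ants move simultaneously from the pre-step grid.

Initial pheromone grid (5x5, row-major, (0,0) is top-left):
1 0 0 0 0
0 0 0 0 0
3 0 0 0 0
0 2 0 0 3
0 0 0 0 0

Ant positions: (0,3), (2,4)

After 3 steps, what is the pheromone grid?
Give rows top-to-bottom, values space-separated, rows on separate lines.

After step 1: ants at (0,4),(3,4)
  0 0 0 0 1
  0 0 0 0 0
  2 0 0 0 0
  0 1 0 0 4
  0 0 0 0 0
After step 2: ants at (1,4),(2,4)
  0 0 0 0 0
  0 0 0 0 1
  1 0 0 0 1
  0 0 0 0 3
  0 0 0 0 0
After step 3: ants at (2,4),(3,4)
  0 0 0 0 0
  0 0 0 0 0
  0 0 0 0 2
  0 0 0 0 4
  0 0 0 0 0

0 0 0 0 0
0 0 0 0 0
0 0 0 0 2
0 0 0 0 4
0 0 0 0 0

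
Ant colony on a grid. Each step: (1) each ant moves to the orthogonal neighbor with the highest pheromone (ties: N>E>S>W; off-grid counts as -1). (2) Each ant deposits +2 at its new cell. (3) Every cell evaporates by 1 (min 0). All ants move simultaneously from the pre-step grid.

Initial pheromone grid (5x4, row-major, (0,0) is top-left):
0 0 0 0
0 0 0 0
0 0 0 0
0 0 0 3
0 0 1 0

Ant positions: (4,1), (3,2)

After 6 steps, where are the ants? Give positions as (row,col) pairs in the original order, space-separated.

Step 1: ant0:(4,1)->E->(4,2) | ant1:(3,2)->E->(3,3)
  grid max=4 at (3,3)
Step 2: ant0:(4,2)->N->(3,2) | ant1:(3,3)->N->(2,3)
  grid max=3 at (3,3)
Step 3: ant0:(3,2)->E->(3,3) | ant1:(2,3)->S->(3,3)
  grid max=6 at (3,3)
Step 4: ant0:(3,3)->N->(2,3) | ant1:(3,3)->N->(2,3)
  grid max=5 at (3,3)
Step 5: ant0:(2,3)->S->(3,3) | ant1:(2,3)->S->(3,3)
  grid max=8 at (3,3)
Step 6: ant0:(3,3)->N->(2,3) | ant1:(3,3)->N->(2,3)
  grid max=7 at (3,3)

(2,3) (2,3)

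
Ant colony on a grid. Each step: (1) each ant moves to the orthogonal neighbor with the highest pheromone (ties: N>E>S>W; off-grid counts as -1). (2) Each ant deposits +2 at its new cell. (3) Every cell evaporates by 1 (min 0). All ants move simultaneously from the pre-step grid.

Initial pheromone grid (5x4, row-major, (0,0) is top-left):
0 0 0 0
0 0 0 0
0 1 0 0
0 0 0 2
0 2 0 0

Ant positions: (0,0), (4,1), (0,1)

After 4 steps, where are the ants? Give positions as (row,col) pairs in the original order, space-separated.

Step 1: ant0:(0,0)->E->(0,1) | ant1:(4,1)->N->(3,1) | ant2:(0,1)->E->(0,2)
  grid max=1 at (0,1)
Step 2: ant0:(0,1)->E->(0,2) | ant1:(3,1)->S->(4,1) | ant2:(0,2)->W->(0,1)
  grid max=2 at (0,1)
Step 3: ant0:(0,2)->W->(0,1) | ant1:(4,1)->N->(3,1) | ant2:(0,1)->E->(0,2)
  grid max=3 at (0,1)
Step 4: ant0:(0,1)->E->(0,2) | ant1:(3,1)->S->(4,1) | ant2:(0,2)->W->(0,1)
  grid max=4 at (0,1)

(0,2) (4,1) (0,1)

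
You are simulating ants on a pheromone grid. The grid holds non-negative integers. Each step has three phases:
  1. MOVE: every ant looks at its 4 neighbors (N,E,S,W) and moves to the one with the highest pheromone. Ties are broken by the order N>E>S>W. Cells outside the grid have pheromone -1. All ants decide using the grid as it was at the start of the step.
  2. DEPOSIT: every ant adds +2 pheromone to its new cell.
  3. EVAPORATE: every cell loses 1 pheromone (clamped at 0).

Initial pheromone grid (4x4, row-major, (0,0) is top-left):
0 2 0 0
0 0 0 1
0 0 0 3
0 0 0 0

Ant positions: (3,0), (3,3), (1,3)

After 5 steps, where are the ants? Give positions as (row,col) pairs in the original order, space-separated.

Step 1: ant0:(3,0)->N->(2,0) | ant1:(3,3)->N->(2,3) | ant2:(1,3)->S->(2,3)
  grid max=6 at (2,3)
Step 2: ant0:(2,0)->N->(1,0) | ant1:(2,3)->N->(1,3) | ant2:(2,3)->N->(1,3)
  grid max=5 at (2,3)
Step 3: ant0:(1,0)->N->(0,0) | ant1:(1,3)->S->(2,3) | ant2:(1,3)->S->(2,3)
  grid max=8 at (2,3)
Step 4: ant0:(0,0)->E->(0,1) | ant1:(2,3)->N->(1,3) | ant2:(2,3)->N->(1,3)
  grid max=7 at (2,3)
Step 5: ant0:(0,1)->E->(0,2) | ant1:(1,3)->S->(2,3) | ant2:(1,3)->S->(2,3)
  grid max=10 at (2,3)

(0,2) (2,3) (2,3)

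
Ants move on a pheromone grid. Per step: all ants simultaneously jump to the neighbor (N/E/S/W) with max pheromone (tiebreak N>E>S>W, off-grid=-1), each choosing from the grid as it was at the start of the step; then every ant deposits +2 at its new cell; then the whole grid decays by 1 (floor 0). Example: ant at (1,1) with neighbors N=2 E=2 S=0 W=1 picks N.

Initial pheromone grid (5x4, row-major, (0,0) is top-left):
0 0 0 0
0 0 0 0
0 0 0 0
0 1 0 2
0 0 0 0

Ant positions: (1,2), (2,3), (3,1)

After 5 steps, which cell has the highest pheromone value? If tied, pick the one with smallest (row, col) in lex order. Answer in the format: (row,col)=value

Answer: (3,3)=3

Derivation:
Step 1: ant0:(1,2)->N->(0,2) | ant1:(2,3)->S->(3,3) | ant2:(3,1)->N->(2,1)
  grid max=3 at (3,3)
Step 2: ant0:(0,2)->E->(0,3) | ant1:(3,3)->N->(2,3) | ant2:(2,1)->N->(1,1)
  grid max=2 at (3,3)
Step 3: ant0:(0,3)->S->(1,3) | ant1:(2,3)->S->(3,3) | ant2:(1,1)->N->(0,1)
  grid max=3 at (3,3)
Step 4: ant0:(1,3)->N->(0,3) | ant1:(3,3)->N->(2,3) | ant2:(0,1)->E->(0,2)
  grid max=2 at (3,3)
Step 5: ant0:(0,3)->W->(0,2) | ant1:(2,3)->S->(3,3) | ant2:(0,2)->E->(0,3)
  grid max=3 at (3,3)
Final grid:
  0 0 2 2
  0 0 0 0
  0 0 0 0
  0 0 0 3
  0 0 0 0
Max pheromone 3 at (3,3)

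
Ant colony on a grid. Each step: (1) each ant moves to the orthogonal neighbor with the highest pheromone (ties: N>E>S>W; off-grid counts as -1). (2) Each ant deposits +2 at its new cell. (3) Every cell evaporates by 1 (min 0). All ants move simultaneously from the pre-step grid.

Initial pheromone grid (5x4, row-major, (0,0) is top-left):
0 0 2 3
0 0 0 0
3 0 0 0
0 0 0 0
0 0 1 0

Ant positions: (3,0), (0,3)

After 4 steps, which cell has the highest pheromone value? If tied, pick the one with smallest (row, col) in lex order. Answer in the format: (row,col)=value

Step 1: ant0:(3,0)->N->(2,0) | ant1:(0,3)->W->(0,2)
  grid max=4 at (2,0)
Step 2: ant0:(2,0)->N->(1,0) | ant1:(0,2)->E->(0,3)
  grid max=3 at (0,3)
Step 3: ant0:(1,0)->S->(2,0) | ant1:(0,3)->W->(0,2)
  grid max=4 at (2,0)
Step 4: ant0:(2,0)->N->(1,0) | ant1:(0,2)->E->(0,3)
  grid max=3 at (0,3)
Final grid:
  0 0 2 3
  1 0 0 0
  3 0 0 0
  0 0 0 0
  0 0 0 0
Max pheromone 3 at (0,3)

Answer: (0,3)=3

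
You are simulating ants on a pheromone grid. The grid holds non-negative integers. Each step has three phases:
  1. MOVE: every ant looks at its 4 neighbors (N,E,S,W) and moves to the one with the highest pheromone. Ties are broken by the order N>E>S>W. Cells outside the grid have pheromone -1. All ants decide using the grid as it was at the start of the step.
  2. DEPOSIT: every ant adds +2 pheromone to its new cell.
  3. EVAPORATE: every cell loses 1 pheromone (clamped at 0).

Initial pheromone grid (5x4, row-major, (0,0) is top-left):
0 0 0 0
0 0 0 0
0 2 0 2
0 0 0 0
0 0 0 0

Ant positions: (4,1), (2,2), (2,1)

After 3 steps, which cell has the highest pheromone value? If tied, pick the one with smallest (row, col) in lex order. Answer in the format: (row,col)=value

Answer: (1,1)=3

Derivation:
Step 1: ant0:(4,1)->N->(3,1) | ant1:(2,2)->E->(2,3) | ant2:(2,1)->N->(1,1)
  grid max=3 at (2,3)
Step 2: ant0:(3,1)->N->(2,1) | ant1:(2,3)->N->(1,3) | ant2:(1,1)->S->(2,1)
  grid max=4 at (2,1)
Step 3: ant0:(2,1)->N->(1,1) | ant1:(1,3)->S->(2,3) | ant2:(2,1)->N->(1,1)
  grid max=3 at (1,1)
Final grid:
  0 0 0 0
  0 3 0 0
  0 3 0 3
  0 0 0 0
  0 0 0 0
Max pheromone 3 at (1,1)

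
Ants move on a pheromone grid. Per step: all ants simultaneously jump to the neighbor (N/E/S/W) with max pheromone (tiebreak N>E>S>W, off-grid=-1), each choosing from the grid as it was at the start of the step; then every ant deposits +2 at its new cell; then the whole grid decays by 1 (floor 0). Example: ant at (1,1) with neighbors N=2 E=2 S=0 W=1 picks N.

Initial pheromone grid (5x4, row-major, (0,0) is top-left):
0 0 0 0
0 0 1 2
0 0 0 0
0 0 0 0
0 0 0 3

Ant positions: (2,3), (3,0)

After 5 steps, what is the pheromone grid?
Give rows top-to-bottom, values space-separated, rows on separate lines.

After step 1: ants at (1,3),(2,0)
  0 0 0 0
  0 0 0 3
  1 0 0 0
  0 0 0 0
  0 0 0 2
After step 2: ants at (0,3),(1,0)
  0 0 0 1
  1 0 0 2
  0 0 0 0
  0 0 0 0
  0 0 0 1
After step 3: ants at (1,3),(0,0)
  1 0 0 0
  0 0 0 3
  0 0 0 0
  0 0 0 0
  0 0 0 0
After step 4: ants at (0,3),(0,1)
  0 1 0 1
  0 0 0 2
  0 0 0 0
  0 0 0 0
  0 0 0 0
After step 5: ants at (1,3),(0,2)
  0 0 1 0
  0 0 0 3
  0 0 0 0
  0 0 0 0
  0 0 0 0

0 0 1 0
0 0 0 3
0 0 0 0
0 0 0 0
0 0 0 0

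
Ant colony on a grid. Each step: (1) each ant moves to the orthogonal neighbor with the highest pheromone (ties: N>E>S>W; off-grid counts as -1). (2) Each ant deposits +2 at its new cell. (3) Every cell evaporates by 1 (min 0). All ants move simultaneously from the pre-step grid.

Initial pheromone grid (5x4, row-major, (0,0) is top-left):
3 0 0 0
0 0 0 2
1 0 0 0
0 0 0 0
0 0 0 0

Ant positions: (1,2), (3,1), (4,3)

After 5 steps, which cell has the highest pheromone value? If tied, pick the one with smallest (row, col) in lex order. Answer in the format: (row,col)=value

Answer: (1,3)=7

Derivation:
Step 1: ant0:(1,2)->E->(1,3) | ant1:(3,1)->N->(2,1) | ant2:(4,3)->N->(3,3)
  grid max=3 at (1,3)
Step 2: ant0:(1,3)->N->(0,3) | ant1:(2,1)->N->(1,1) | ant2:(3,3)->N->(2,3)
  grid max=2 at (1,3)
Step 3: ant0:(0,3)->S->(1,3) | ant1:(1,1)->N->(0,1) | ant2:(2,3)->N->(1,3)
  grid max=5 at (1,3)
Step 4: ant0:(1,3)->N->(0,3) | ant1:(0,1)->E->(0,2) | ant2:(1,3)->N->(0,3)
  grid max=4 at (1,3)
Step 5: ant0:(0,3)->S->(1,3) | ant1:(0,2)->E->(0,3) | ant2:(0,3)->S->(1,3)
  grid max=7 at (1,3)
Final grid:
  0 0 0 4
  0 0 0 7
  0 0 0 0
  0 0 0 0
  0 0 0 0
Max pheromone 7 at (1,3)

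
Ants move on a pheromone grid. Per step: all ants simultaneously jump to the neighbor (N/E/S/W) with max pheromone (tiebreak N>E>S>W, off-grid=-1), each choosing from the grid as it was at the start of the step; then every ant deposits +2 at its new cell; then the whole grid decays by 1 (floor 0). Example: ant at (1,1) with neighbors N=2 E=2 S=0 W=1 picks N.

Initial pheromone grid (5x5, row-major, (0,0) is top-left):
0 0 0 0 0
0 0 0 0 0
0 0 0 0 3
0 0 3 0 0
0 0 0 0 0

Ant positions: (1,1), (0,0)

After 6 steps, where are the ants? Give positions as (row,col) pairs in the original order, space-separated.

Step 1: ant0:(1,1)->N->(0,1) | ant1:(0,0)->E->(0,1)
  grid max=3 at (0,1)
Step 2: ant0:(0,1)->E->(0,2) | ant1:(0,1)->E->(0,2)
  grid max=3 at (0,2)
Step 3: ant0:(0,2)->W->(0,1) | ant1:(0,2)->W->(0,1)
  grid max=5 at (0,1)
Step 4: ant0:(0,1)->E->(0,2) | ant1:(0,1)->E->(0,2)
  grid max=5 at (0,2)
Step 5: ant0:(0,2)->W->(0,1) | ant1:(0,2)->W->(0,1)
  grid max=7 at (0,1)
Step 6: ant0:(0,1)->E->(0,2) | ant1:(0,1)->E->(0,2)
  grid max=7 at (0,2)

(0,2) (0,2)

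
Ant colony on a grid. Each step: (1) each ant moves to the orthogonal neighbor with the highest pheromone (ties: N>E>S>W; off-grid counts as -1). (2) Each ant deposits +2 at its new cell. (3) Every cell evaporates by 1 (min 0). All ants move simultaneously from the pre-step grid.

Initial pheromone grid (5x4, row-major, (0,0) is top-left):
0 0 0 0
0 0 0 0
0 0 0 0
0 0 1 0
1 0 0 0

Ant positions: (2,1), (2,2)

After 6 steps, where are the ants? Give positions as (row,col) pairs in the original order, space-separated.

Step 1: ant0:(2,1)->N->(1,1) | ant1:(2,2)->S->(3,2)
  grid max=2 at (3,2)
Step 2: ant0:(1,1)->N->(0,1) | ant1:(3,2)->N->(2,2)
  grid max=1 at (0,1)
Step 3: ant0:(0,1)->E->(0,2) | ant1:(2,2)->S->(3,2)
  grid max=2 at (3,2)
Step 4: ant0:(0,2)->E->(0,3) | ant1:(3,2)->N->(2,2)
  grid max=1 at (0,3)
Step 5: ant0:(0,3)->S->(1,3) | ant1:(2,2)->S->(3,2)
  grid max=2 at (3,2)
Step 6: ant0:(1,3)->N->(0,3) | ant1:(3,2)->N->(2,2)
  grid max=1 at (0,3)

(0,3) (2,2)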